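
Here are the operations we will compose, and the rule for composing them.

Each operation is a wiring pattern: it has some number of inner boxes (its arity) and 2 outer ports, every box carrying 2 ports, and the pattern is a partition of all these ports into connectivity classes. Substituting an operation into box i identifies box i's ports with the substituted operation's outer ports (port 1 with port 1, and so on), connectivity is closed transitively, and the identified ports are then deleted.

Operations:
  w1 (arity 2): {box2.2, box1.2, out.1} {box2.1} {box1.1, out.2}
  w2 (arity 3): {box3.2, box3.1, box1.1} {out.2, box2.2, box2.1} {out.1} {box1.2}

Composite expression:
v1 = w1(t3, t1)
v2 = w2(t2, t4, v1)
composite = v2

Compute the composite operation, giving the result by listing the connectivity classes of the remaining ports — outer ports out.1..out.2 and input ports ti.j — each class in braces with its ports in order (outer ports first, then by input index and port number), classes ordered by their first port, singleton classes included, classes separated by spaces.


{out.1} {out.2, t4.1, t4.2} {t1.1} {t1.2, t2.1, t3.1, t3.2} {t2.2}

Two ports join when wires chain via w2-identified ports.
w1 over (t3, t1) gives {out.1, t1.2, t3.2} {out.2, t3.1} {t1.1}, out.j being that stage's outer ports
w2 over (t2, t4, t3, t1) gives {out.1} {out.2, t4.1, t4.2} {t1.1} {t1.2, t2.1, t3.1, t3.2} {t2.2}, out.j being that stage's outer ports


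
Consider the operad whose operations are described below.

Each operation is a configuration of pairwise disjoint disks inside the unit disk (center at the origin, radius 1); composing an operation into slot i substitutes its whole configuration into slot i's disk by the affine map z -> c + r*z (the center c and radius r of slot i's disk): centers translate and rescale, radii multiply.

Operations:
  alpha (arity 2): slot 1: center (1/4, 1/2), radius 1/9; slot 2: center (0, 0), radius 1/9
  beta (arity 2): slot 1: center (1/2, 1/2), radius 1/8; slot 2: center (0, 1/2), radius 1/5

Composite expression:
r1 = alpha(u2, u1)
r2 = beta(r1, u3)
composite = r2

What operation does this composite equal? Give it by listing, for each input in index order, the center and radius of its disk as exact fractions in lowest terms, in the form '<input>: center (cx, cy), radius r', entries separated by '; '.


u1: center (1/2, 1/2), radius 1/72; u2: center (17/32, 9/16), radius 1/72; u3: center (0, 1/2), radius 1/5

Only the slot chain above each u matters under beta; compose those maps.
u2: after 2 affine steps, its disk has center (17/32, 9/16), radius 1/72
u1: after 2 affine steps, its disk has center (1/2, 1/2), radius 1/72
u3: after 1 affine step, its disk has center (0, 1/2), radius 1/5


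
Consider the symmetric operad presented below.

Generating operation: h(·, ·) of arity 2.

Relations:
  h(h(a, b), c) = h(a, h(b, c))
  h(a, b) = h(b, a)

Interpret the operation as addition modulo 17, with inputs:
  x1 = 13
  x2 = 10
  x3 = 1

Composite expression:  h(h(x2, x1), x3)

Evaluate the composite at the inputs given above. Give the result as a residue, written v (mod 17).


h(x2, x1) = 6
h(h(x2, x1), x3) = 7

7 (mod 17)


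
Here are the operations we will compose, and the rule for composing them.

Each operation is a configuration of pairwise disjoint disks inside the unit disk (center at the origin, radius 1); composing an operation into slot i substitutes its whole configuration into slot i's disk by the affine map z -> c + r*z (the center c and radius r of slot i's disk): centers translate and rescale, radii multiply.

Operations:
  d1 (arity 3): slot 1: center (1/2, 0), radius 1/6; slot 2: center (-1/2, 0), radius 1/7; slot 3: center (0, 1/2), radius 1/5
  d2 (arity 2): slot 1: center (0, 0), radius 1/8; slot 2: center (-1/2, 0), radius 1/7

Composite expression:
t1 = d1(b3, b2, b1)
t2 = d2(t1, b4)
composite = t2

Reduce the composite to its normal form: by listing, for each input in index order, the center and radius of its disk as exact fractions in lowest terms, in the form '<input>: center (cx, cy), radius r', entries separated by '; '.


Below d2, radii multiply path by path; the b-disk centers shift.
b3: after 2 affine steps, its disk has center (1/16, 0), radius 1/48
b2: after 2 affine steps, its disk has center (-1/16, 0), radius 1/56
b1: after 2 affine steps, its disk has center (0, 1/16), radius 1/40
b4: after 1 affine step, its disk has center (-1/2, 0), radius 1/7

b1: center (0, 1/16), radius 1/40; b2: center (-1/16, 0), radius 1/56; b3: center (1/16, 0), radius 1/48; b4: center (-1/2, 0), radius 1/7


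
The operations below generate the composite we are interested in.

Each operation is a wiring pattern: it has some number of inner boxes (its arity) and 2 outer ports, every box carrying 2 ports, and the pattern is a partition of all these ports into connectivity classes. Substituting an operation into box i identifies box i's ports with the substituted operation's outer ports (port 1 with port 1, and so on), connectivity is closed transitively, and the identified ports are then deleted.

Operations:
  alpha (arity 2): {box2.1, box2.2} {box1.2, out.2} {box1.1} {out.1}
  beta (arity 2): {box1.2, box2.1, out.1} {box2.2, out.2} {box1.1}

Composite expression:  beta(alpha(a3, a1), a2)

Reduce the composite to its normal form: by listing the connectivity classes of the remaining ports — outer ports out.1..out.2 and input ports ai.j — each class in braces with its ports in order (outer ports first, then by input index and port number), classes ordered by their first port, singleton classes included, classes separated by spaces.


{out.1, a2.1, a3.2} {out.2, a2.2} {a1.1, a1.2} {a3.1}

Treat the ports identified at beta as solder joints: merge, then drop.
composing alpha on (a3, a1), with out.j its own outer ports: {out.1} {out.2, a3.2} {a1.1, a1.2} {a3.1}
composing beta on (a3, a1, a2), with out.j its own outer ports: {out.1, a2.1, a3.2} {out.2, a2.2} {a1.1, a1.2} {a3.1}


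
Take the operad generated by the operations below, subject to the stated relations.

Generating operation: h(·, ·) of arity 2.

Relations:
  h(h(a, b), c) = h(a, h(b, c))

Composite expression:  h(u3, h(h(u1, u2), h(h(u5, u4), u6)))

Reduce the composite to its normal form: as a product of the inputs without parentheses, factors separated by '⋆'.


u3 ⋆ u1 ⋆ u2 ⋆ u5 ⋆ u4 ⋆ u6

Every regrouping of h is equal, so read the u-inputs in written order.
h(u1, u2) reduces to u1 ⋆ u2
h(u5, u4) reduces to u5 ⋆ u4
h(h(u5, u4), u6) reduces to u5 ⋆ u4 ⋆ u6
h(h(u1, u2), h(h(u5, u4), u6)) reduces to u1 ⋆ u2 ⋆ u5 ⋆ u4 ⋆ u6
h(u3, h(h(u1, u2), h(h(u5, u4), u6))) reduces to u3 ⋆ u1 ⋆ u2 ⋆ u5 ⋆ u4 ⋆ u6


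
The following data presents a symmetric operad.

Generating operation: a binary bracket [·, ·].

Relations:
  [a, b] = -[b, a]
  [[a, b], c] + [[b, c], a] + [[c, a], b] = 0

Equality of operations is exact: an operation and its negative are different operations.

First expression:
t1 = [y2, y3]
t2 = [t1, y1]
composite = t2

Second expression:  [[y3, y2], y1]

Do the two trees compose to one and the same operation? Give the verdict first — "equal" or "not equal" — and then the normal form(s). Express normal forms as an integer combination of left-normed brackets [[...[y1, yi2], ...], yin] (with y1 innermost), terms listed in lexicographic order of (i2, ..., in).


not equal: they reduce to -[[y1, y2], y3] + [[y1, y3], y2] and [[y1, y2], y3] - [[y1, y3], y2]

Normal form of the first expression: -[[y1, y2], y3] + [[y1, y3], y2]
Normal form of the second expression: [[y1, y2], y3] - [[y1, y3], y2]
No match — not equal.


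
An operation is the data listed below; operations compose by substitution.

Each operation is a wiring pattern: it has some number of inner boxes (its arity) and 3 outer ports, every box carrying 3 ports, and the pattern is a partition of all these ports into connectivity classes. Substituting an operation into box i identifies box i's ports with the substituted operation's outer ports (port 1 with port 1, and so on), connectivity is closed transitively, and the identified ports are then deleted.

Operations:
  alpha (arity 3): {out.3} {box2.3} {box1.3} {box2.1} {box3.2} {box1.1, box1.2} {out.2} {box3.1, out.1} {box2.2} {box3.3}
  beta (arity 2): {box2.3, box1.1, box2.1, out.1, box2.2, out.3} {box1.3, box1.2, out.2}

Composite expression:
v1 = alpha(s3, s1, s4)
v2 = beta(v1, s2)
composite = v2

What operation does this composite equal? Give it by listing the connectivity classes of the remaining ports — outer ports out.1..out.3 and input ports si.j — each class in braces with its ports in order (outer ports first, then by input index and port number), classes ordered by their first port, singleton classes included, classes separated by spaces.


{out.1, out.3, s2.1, s2.2, s2.3, s4.1} {out.2} {s1.1} {s1.2} {s1.3} {s3.1, s3.2} {s3.3} {s4.2} {s4.3}

Treat the ports identified at beta as solder joints: merge, then drop.
alpha over (s3, s1, s4) gives {out.1, s4.1} {out.2} {out.3} {s1.1} {s1.2} {s1.3} {s3.1, s3.2} {s3.3} {s4.2} {s4.3}, out.j being that stage's outer ports
beta over (s3, s1, s4, s2) gives {out.1, out.3, s2.1, s2.2, s2.3, s4.1} {out.2} {s1.1} {s1.2} {s1.3} {s3.1, s3.2} {s3.3} {s4.2} {s4.3}, out.j being that stage's outer ports


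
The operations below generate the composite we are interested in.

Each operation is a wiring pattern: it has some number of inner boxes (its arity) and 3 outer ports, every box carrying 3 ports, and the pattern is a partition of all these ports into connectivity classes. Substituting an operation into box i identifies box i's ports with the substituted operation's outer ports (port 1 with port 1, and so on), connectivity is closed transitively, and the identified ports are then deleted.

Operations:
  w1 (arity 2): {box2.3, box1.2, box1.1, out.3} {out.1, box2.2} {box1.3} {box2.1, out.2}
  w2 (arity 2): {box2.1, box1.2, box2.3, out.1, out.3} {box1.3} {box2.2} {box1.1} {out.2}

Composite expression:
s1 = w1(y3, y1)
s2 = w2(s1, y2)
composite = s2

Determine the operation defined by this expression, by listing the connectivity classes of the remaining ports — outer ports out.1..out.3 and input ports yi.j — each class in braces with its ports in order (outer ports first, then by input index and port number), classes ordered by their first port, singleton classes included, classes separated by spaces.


{out.1, out.3, y1.1, y2.1, y2.3} {out.2} {y1.2} {y1.3, y3.1, y3.2} {y2.2} {y3.3}

Reachability decides: close wires over w2-identified ports.
after w1, the pattern on (y3, y1) reads {out.1, y1.2} {out.2, y1.1} {out.3, y1.3, y3.1, y3.2} {y3.3} (out.j = its outer ports)
after w2, the pattern on (y3, y1, y2) reads {out.1, out.3, y1.1, y2.1, y2.3} {out.2} {y1.2} {y1.3, y3.1, y3.2} {y2.2} {y3.3} (out.j = its outer ports)


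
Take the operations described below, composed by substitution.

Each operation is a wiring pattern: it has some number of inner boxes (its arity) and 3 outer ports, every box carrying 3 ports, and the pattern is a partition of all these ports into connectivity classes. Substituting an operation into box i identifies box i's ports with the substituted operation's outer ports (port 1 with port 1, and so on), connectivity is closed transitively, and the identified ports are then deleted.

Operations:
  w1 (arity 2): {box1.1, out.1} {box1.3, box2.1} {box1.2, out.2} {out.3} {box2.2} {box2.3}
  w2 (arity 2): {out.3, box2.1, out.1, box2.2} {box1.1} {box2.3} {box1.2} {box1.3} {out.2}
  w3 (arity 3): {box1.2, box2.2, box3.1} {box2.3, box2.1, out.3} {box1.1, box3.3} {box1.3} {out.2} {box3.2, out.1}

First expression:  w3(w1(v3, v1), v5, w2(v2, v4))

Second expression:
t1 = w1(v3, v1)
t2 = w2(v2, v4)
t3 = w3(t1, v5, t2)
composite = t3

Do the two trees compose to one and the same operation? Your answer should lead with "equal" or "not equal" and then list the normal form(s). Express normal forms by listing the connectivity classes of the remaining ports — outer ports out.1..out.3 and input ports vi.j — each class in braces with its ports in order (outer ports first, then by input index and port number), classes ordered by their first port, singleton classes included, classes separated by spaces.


equal; both compose to {out.1} {out.2} {out.3, v5.1, v5.3} {v1.1, v3.3} {v1.2} {v1.3} {v2.1} {v2.2} {v2.3} {v3.1, v3.2, v4.1, v4.2, v5.2} {v4.3}

Reducing the first expression gives {out.1} {out.2} {out.3, v5.1, v5.3} {v1.1, v3.3} {v1.2} {v1.3} {v2.1} {v2.2} {v2.3} {v3.1, v3.2, v4.1, v4.2, v5.2} {v4.3}
Reducing the second expression gives {out.1} {out.2} {out.3, v5.1, v5.3} {v1.1, v3.3} {v1.2} {v1.3} {v2.1} {v2.2} {v2.3} {v3.1, v3.2, v4.1, v4.2, v5.2} {v4.3}
Same normal form: equal.


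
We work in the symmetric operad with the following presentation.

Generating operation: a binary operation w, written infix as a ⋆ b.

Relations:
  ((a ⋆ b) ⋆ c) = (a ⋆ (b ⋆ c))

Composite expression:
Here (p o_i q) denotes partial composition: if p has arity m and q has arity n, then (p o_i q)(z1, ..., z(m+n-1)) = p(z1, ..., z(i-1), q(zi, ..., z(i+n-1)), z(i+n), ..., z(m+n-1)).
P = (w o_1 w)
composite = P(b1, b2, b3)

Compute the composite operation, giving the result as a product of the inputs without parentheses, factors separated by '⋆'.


b1 ⋆ b2 ⋆ b3


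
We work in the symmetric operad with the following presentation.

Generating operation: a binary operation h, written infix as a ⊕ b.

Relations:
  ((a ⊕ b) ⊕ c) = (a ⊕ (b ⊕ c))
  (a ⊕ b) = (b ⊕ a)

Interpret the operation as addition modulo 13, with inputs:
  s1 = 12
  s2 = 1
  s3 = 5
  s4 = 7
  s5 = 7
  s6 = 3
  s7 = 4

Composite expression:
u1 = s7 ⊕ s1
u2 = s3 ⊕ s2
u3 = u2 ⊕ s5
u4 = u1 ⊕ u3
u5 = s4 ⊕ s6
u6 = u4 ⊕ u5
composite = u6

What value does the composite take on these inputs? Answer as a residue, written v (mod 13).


0 (mod 13)

(s7 ⊕ s1) = 3
(s3 ⊕ s2) = 6
((s3 ⊕ s2) ⊕ s5) = 0
((s7 ⊕ s1) ⊕ ((s3 ⊕ s2) ⊕ s5)) = 3
(s4 ⊕ s6) = 10
(((s7 ⊕ s1) ⊕ ((s3 ⊕ s2) ⊕ s5)) ⊕ (s4 ⊕ s6)) = 0


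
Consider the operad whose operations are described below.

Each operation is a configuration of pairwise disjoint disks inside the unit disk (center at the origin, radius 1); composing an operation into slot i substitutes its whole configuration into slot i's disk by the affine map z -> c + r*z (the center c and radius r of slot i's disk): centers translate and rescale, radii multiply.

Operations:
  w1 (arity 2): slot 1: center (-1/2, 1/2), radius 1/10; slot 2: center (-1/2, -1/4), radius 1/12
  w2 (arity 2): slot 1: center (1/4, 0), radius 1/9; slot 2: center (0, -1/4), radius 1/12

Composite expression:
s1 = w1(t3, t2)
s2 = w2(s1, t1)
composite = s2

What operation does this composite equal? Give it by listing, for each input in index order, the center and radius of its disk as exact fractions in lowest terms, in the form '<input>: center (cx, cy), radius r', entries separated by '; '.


t1: center (0, -1/4), radius 1/12; t2: center (7/36, -1/36), radius 1/108; t3: center (7/36, 1/18), radius 1/90

Follow each t-input down from w2: c' goes to c + r*c', radius to r*r'.
t3: after 2 affine steps, its disk has center (7/36, 1/18), radius 1/90
t2: after 2 affine steps, its disk has center (7/36, -1/36), radius 1/108
t1: after 1 affine step, its disk has center (0, -1/4), radius 1/12


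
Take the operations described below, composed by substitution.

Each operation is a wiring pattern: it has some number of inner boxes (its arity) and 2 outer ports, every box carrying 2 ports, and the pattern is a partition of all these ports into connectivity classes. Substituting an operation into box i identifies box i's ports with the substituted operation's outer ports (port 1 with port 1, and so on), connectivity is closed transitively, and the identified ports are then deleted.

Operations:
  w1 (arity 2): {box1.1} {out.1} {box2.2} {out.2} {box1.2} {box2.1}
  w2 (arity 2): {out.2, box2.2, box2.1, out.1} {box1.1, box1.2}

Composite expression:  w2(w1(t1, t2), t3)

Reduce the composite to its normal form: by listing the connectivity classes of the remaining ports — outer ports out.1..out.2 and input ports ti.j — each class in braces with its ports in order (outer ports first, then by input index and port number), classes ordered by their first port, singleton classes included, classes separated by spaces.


{out.1, out.2, t3.1, t3.2} {t1.1} {t1.2} {t2.1} {t2.2}

Reachability decides: close wires over w2-identified ports.
composing w1 on (t1, t2), with out.j its own outer ports: {out.1} {out.2} {t1.1} {t1.2} {t2.1} {t2.2}
composing w2 on (t1, t2, t3), with out.j its own outer ports: {out.1, out.2, t3.1, t3.2} {t1.1} {t1.2} {t2.1} {t2.2}


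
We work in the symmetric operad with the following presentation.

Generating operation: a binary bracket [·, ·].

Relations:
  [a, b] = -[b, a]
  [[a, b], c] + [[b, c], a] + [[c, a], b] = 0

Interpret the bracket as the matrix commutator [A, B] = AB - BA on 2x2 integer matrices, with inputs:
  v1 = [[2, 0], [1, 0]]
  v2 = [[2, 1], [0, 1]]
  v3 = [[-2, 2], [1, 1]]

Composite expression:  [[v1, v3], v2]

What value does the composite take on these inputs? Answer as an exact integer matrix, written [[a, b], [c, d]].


[[5, -8], [-5, -5]]

[v1, v3] = [[-2, 4], [-5, 2]]
[[v1, v3], v2] = [[5, -8], [-5, -5]]


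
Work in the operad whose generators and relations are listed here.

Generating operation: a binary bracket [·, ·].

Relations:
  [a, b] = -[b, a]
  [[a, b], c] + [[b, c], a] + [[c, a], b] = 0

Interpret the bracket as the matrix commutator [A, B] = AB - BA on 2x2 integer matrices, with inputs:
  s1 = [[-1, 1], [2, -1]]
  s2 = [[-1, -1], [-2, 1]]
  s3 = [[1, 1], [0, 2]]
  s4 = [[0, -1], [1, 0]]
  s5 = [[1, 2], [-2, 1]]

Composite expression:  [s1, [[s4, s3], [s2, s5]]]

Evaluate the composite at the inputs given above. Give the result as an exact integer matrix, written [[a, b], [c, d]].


[[-60, 0], [0, 60]]


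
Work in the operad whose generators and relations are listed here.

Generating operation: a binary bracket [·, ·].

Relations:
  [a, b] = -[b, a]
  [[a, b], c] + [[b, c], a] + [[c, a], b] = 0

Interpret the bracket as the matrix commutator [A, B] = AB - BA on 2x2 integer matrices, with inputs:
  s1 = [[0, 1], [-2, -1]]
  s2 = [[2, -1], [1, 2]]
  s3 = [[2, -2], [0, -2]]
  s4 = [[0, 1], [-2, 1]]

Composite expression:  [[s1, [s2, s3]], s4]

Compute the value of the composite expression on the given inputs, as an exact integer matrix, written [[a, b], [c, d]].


[[12, 24], [60, -12]]


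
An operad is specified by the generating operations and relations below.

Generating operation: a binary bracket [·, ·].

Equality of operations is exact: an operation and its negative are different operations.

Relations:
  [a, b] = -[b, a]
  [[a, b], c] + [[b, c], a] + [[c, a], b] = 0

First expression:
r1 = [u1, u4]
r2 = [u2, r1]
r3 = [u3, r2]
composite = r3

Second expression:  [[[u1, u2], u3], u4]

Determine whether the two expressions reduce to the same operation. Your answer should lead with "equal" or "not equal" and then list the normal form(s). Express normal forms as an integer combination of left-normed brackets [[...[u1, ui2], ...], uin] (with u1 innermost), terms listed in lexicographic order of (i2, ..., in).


The first composite normalizes to [[[u1, u4], u2], u3]
The second composite normalizes to [[[u1, u2], u3], u4]
Different reductions; not equal.

not equal: they reduce to [[[u1, u4], u2], u3] and [[[u1, u2], u3], u4]


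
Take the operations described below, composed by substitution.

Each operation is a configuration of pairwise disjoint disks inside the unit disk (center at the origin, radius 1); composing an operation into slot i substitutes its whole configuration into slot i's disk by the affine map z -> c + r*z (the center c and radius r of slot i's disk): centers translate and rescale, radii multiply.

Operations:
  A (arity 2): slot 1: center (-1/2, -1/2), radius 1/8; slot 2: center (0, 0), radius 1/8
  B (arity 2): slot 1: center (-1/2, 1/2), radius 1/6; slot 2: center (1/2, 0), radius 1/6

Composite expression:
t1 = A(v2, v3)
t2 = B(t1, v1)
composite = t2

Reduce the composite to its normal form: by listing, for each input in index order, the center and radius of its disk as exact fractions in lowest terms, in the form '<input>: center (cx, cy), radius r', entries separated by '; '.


v1: center (1/2, 0), radius 1/6; v2: center (-7/12, 5/12), radius 1/48; v3: center (-1/2, 1/2), radius 1/48

Affine substitution under B: radii multiply and v-centers shift.
input v2: composing its 2 substitution steps yields center (-7/12, 5/12), radius 1/48
input v3: composing its 2 substitution steps yields center (-1/2, 1/2), radius 1/48
input v1: composing its 1 substitution step yields center (1/2, 0), radius 1/6


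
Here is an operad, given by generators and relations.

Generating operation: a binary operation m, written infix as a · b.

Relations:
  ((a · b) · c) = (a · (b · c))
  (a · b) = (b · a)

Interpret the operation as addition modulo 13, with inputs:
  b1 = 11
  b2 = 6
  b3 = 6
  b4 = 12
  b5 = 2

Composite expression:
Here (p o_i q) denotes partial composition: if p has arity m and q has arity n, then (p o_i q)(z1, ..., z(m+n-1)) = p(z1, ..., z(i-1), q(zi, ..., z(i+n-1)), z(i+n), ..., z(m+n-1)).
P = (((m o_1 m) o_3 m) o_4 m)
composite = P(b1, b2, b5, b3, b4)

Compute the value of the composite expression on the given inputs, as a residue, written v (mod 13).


(b1 · b2) = 4
(b3 · b4) = 5
(b5 · (b3 · b4)) = 7
((b1 · b2) · (b5 · (b3 · b4))) = 11

11 (mod 13)


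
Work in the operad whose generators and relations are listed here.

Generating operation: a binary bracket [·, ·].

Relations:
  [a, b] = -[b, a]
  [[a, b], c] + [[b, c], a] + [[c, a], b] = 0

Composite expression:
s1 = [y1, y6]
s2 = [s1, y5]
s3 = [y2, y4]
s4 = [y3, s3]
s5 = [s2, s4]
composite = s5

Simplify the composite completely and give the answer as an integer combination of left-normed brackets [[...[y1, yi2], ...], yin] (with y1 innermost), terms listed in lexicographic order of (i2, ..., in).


-[[[[[y1, y6], y5], y2], y4], y3] + [[[[[y1, y6], y5], y3], y2], y4] - [[[[[y1, y6], y5], y3], y4], y2] + [[[[[y1, y6], y5], y4], y2], y3]

Antisymmetry and Jacobi reduce to y1-anchored left-normed brackets.
Composite bracket: [[[y1, y6], y5], [y3, [y2, y4]]]
The bracket unfolds into 32 signed words via [a, b] = ab - ba (2^5 = 32).
Words beginning with y1 determine it all:
  from y1y6y5y2y4y3, sign -1: term -[[[[[y1, y6], y5], y2], y4], y3]
  from y1y6y5y3y2y4, sign +1: term +[[[[[y1, y6], y5], y3], y2], y4]
  from y1y6y5y3y4y2, sign -1: term -[[[[[y1, y6], y5], y3], y4], y2]
  from y1y6y5y4y2y3, sign +1: term +[[[[[y1, y6], y5], y4], y2], y3]


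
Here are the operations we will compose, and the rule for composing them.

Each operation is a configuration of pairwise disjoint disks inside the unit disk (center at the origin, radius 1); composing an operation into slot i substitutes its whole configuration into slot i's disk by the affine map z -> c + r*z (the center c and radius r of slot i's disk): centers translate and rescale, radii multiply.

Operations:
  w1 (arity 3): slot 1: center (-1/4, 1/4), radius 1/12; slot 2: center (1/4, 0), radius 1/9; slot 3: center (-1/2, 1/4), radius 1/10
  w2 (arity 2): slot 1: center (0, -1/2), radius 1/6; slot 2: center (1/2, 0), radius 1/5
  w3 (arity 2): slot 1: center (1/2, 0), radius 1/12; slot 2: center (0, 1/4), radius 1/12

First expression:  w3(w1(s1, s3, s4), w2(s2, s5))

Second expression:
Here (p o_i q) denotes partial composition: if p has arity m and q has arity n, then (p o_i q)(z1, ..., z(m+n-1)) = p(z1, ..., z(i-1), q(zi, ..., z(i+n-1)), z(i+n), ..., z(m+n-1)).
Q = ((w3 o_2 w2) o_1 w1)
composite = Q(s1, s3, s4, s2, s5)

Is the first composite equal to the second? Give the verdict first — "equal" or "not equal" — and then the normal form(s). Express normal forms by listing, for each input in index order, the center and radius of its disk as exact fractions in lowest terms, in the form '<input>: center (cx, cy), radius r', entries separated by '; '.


The first expression reduces to s1: center (23/48, 1/48), radius 1/144; s2: center (0, 5/24), radius 1/72; s3: center (25/48, 0), radius 1/108; s4: center (11/24, 1/48), radius 1/120; s5: center (1/24, 1/4), radius 1/60
The second expression reduces to s1: center (23/48, 1/48), radius 1/144; s2: center (0, 5/24), radius 1/72; s3: center (25/48, 0), radius 1/108; s4: center (11/24, 1/48), radius 1/120; s5: center (1/24, 1/4), radius 1/60
The normal forms match — equal.

equal: each reduces to s1: center (23/48, 1/48), radius 1/144; s2: center (0, 5/24), radius 1/72; s3: center (25/48, 0), radius 1/108; s4: center (11/24, 1/48), radius 1/120; s5: center (1/24, 1/4), radius 1/60


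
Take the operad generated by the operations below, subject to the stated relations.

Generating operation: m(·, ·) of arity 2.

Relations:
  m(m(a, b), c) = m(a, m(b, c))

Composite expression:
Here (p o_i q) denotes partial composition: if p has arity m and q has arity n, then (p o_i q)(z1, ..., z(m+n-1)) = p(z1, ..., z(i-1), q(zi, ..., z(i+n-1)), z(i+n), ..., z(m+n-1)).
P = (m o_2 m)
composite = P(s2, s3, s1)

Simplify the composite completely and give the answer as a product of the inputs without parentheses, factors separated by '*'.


s2 * s3 * s1

Every regrouping of m is equal, so read the s-inputs in written order.
m(s3, s1) collapses to s3 * s1
m(s2, m(s3, s1)) collapses to s2 * s3 * s1


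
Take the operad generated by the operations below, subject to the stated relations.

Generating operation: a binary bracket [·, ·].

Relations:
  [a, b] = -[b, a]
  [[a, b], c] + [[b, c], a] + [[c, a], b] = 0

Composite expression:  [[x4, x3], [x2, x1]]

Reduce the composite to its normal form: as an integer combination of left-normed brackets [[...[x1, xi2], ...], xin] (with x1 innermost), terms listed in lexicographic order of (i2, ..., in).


-[[[x1, x2], x3], x4] + [[[x1, x2], x4], x3]

Expand each bracket as ab - ba; the x1-initial words give the coefficients.
Composite bracket: [[x4, x3], [x2, x1]]
Expanding via [a, b] = ab - ba: 8 signed words (2^3 = 8).
Words beginning with x1 determine it all:
  x1x2x3x4 (sign -1) contributes -[[[x1, x2], x3], x4]
  x1x2x4x3 (sign +1) contributes +[[[x1, x2], x4], x3]


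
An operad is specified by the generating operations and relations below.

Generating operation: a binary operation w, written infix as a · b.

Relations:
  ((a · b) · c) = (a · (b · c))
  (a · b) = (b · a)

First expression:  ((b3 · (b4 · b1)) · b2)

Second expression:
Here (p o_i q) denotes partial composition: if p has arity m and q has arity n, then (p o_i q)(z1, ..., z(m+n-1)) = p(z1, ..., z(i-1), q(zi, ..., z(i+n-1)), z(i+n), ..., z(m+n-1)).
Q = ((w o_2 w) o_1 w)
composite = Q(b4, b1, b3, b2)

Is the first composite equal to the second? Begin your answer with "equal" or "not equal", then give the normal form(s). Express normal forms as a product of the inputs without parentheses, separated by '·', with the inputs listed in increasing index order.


In normal form, the first expression is b1 · b2 · b3 · b4
In normal form, the second expression is b1 · b2 · b3 · b4
Both agree, so they are equal.

equal — both sides give b1 · b2 · b3 · b4


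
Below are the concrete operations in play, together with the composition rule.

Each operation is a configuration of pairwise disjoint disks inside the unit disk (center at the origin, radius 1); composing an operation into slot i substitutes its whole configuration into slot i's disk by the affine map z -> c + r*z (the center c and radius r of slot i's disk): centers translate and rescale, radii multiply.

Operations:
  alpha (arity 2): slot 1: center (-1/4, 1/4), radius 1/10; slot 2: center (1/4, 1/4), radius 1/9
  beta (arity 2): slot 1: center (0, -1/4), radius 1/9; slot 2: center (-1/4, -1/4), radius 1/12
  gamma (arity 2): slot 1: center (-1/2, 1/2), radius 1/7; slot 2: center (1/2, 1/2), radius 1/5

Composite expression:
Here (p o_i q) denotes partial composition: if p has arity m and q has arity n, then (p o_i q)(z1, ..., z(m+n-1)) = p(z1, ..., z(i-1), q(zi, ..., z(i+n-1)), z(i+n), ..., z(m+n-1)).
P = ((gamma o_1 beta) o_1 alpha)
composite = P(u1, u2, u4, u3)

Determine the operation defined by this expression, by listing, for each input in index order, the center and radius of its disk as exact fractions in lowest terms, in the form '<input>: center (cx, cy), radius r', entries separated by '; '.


u1: center (-127/252, 59/126), radius 1/630; u2: center (-125/252, 59/126), radius 1/567; u3: center (1/2, 1/2), radius 1/5; u4: center (-15/28, 13/28), radius 1/84


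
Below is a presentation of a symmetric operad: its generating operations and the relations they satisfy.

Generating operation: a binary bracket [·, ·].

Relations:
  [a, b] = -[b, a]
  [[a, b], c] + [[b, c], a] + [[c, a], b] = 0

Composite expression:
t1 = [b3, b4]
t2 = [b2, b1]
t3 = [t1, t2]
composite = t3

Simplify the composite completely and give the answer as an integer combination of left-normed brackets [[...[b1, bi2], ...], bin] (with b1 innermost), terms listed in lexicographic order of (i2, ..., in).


[[[b1, b2], b3], b4] - [[[b1, b2], b4], b3]


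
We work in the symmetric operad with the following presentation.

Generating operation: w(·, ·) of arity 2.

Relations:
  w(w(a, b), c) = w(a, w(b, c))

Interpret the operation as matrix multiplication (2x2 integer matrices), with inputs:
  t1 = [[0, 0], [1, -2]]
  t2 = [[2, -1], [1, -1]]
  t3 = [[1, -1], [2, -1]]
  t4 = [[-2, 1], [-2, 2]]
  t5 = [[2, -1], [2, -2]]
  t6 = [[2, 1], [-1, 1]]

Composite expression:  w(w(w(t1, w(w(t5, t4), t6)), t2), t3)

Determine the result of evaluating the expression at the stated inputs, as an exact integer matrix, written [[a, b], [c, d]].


[[0, 0], [-2, 8]]

w(t5, t4) = [[-2, 0], [0, -2]]
w(w(t5, t4), t6) = [[-4, -2], [2, -2]]
w(t1, w(w(t5, t4), t6)) = [[0, 0], [-8, 2]]
w(w(t1, w(w(t5, t4), t6)), t2) = [[0, 0], [-14, 6]]
w(w(w(t1, w(w(t5, t4), t6)), t2), t3) = [[0, 0], [-2, 8]]


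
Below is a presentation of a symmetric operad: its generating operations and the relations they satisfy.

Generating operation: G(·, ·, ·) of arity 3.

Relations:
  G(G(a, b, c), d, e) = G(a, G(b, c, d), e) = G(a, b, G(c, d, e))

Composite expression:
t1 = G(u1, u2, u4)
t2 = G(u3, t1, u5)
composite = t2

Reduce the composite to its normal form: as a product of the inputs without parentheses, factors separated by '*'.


u3 * u1 * u2 * u4 * u5


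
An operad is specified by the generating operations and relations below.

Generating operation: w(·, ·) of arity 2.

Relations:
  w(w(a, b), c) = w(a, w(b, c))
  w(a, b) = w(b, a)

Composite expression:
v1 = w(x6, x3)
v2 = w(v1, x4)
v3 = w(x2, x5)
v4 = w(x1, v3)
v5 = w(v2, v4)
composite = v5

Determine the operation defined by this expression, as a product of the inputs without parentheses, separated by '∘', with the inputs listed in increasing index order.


x1 ∘ x2 ∘ x3 ∘ x4 ∘ x5 ∘ x6

Both nesting and order wash out for w; what remains is which x's occur.
w(x6, x3) spells out as x6 ∘ x3
w(w(x6, x3), x4) spells out as x6 ∘ x3 ∘ x4
w(x2, x5) spells out as x2 ∘ x5
w(x1, w(x2, x5)) spells out as x1 ∘ x2 ∘ x5
w(w(w(x6, x3), x4), w(x1, w(x2, x5))) spells out as x6 ∘ x3 ∘ x4 ∘ x1 ∘ x2 ∘ x5
commutativity sorts the factors: x1 ∘ x2 ∘ x3 ∘ x4 ∘ x5 ∘ x6


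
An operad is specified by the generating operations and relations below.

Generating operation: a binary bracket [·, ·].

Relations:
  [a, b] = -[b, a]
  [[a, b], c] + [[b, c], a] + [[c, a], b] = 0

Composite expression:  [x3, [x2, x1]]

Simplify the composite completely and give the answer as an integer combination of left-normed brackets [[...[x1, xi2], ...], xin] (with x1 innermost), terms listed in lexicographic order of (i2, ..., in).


Skip Jacobi rewriting: expand, keep x1-initial words, read off terms.
Composite bracket: [x3, [x2, x1]]
Under [a, b] = ab - ba we get 4 signed associative words (2^2 = 4).
Only words starting with x1 matter:
  sign of x1x2x3 is +1, so it contributes +[[x1, x2], x3]

[[x1, x2], x3]


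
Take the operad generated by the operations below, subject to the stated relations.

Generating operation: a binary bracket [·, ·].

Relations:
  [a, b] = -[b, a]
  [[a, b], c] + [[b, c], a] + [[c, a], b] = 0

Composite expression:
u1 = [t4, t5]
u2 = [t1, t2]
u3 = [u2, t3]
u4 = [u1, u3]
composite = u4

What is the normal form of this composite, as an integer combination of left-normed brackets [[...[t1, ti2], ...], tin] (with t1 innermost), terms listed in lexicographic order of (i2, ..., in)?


-[[[[t1, t2], t3], t4], t5] + [[[[t1, t2], t3], t5], t4]

A multilinear Lie element is pinned by t1-initial words (t1 innermost).
Composite bracket: [[t4, t5], [[t1, t2], t3]]
The bracket unfolds into 16 signed words via [a, b] = ab - ba (2^4 = 16).
Keep just the words that open with t1:
  sign of t1t2t3t4t5 is -1, so it contributes -[[[[t1, t2], t3], t4], t5]
  sign of t1t2t3t5t4 is +1, so it contributes +[[[[t1, t2], t3], t5], t4]


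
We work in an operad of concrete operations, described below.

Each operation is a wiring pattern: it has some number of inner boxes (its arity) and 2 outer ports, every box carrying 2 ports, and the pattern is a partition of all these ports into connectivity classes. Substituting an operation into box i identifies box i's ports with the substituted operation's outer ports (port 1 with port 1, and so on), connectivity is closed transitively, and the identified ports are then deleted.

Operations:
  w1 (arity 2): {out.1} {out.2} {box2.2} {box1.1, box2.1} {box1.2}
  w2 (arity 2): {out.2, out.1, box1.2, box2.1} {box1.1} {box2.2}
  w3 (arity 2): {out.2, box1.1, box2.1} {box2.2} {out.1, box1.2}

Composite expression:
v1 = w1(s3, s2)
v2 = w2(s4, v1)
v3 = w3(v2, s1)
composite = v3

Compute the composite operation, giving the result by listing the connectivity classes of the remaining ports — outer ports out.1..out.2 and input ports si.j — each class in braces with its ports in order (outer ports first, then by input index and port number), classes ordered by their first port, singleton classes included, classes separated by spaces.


Substituting into w3 glues patterns; closure does the rest.
w1 over (s3, s2) gives {out.1} {out.2} {s2.1, s3.1} {s2.2} {s3.2}, out.j being that stage's outer ports
w2 over (s4, s3, s2) gives {out.1, out.2, s4.2} {s2.1, s3.1} {s2.2} {s3.2} {s4.1}, out.j being that stage's outer ports
w3 over (s4, s3, s2, s1) gives {out.1, out.2, s1.1, s4.2} {s1.2} {s2.1, s3.1} {s2.2} {s3.2} {s4.1}, out.j being that stage's outer ports

{out.1, out.2, s1.1, s4.2} {s1.2} {s2.1, s3.1} {s2.2} {s3.2} {s4.1}


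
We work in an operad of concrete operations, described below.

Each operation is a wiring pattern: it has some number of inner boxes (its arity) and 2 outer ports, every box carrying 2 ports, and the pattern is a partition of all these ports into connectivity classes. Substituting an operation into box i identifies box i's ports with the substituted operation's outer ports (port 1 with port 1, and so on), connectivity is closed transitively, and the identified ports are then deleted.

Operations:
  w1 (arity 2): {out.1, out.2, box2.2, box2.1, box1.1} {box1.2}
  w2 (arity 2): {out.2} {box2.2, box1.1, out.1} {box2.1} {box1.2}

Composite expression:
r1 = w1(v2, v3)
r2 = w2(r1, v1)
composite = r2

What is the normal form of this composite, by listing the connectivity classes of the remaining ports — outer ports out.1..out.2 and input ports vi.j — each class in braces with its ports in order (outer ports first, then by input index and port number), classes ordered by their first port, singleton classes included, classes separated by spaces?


{out.1, v1.2, v2.1, v3.1, v3.2} {out.2} {v1.1} {v2.2}

Two ports join when wires chain via w2-identified ports.
through w1, on inputs (v2, v3): {out.1, out.2, v2.1, v3.1, v3.2} {v2.2} (out.j = stage outer ports)
through w2, on inputs (v2, v3, v1): {out.1, v1.2, v2.1, v3.1, v3.2} {out.2} {v1.1} {v2.2} (out.j = stage outer ports)


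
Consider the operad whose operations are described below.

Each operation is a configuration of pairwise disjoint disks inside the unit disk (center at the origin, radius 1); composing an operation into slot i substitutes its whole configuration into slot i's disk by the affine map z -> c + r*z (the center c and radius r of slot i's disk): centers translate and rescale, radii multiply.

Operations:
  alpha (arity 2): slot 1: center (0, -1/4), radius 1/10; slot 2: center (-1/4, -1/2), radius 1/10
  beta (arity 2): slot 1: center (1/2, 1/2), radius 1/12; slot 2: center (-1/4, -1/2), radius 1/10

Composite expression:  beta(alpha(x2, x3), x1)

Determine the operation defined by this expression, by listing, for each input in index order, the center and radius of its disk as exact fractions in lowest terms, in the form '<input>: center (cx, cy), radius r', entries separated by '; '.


x1: center (-1/4, -1/2), radius 1/10; x2: center (1/2, 23/48), radius 1/120; x3: center (23/48, 11/24), radius 1/120

Only the slot chain above each x matters under beta; compose those maps.
input x2: composing its 2 substitution steps yields center (1/2, 23/48), radius 1/120
input x3: composing its 2 substitution steps yields center (23/48, 11/24), radius 1/120
input x1: composing its 1 substitution step yields center (-1/4, -1/2), radius 1/10


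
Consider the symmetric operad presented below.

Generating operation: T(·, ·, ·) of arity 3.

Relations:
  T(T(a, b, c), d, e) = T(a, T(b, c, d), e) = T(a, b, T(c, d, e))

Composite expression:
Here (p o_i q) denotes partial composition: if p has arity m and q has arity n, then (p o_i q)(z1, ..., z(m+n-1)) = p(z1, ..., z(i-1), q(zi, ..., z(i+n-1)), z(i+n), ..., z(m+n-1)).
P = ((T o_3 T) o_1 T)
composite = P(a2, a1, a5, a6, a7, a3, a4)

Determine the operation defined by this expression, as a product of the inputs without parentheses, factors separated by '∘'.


The T-tree's shape is irrelevant; the a-reading-order decides.
T(a2, a1, a5) spells out as a2 ∘ a1 ∘ a5
T(a7, a3, a4) spells out as a7 ∘ a3 ∘ a4
T(T(a2, a1, a5), a6, T(a7, a3, a4)) spells out as a2 ∘ a1 ∘ a5 ∘ a6 ∘ a7 ∘ a3 ∘ a4

a2 ∘ a1 ∘ a5 ∘ a6 ∘ a7 ∘ a3 ∘ a4


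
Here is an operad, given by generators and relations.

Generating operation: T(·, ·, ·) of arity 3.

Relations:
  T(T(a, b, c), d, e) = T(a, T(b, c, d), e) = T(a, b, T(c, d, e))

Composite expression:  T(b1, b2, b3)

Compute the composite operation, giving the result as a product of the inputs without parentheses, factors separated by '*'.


Every regrouping of T is equal, so read the b-inputs in written order.
T(b1, b2, b3) linearizes to b1 * b2 * b3

b1 * b2 * b3


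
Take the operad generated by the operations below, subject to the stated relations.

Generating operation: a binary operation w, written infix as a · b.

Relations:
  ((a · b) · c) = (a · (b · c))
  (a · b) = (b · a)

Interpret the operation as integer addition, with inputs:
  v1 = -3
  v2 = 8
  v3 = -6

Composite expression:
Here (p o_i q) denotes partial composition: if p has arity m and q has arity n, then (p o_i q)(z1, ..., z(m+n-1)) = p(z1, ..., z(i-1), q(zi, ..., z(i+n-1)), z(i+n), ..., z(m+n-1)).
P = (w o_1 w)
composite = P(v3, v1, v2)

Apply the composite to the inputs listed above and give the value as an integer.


-1

(v3 · v1) = -9
((v3 · v1) · v2) = -1


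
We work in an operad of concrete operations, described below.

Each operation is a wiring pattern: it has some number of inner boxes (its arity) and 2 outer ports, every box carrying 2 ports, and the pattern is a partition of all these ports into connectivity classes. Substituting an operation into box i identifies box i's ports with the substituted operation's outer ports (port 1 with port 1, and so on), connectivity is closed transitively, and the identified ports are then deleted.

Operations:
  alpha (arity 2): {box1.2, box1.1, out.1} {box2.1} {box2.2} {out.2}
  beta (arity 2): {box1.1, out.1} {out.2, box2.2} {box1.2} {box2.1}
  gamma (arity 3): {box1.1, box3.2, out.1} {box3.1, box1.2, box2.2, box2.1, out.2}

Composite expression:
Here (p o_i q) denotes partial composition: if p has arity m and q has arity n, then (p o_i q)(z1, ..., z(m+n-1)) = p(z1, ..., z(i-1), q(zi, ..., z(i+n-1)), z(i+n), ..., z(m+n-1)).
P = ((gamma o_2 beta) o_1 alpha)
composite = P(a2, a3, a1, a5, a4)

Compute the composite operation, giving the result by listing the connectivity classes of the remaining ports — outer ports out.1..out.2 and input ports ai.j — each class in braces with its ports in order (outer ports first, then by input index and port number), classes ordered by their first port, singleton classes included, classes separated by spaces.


Substituting into gamma glues patterns; closure does the rest.
through alpha, on inputs (a2, a3): {out.1, a2.1, a2.2} {out.2} {a3.1} {a3.2} (out.j = stage outer ports)
through beta, on inputs (a1, a5): {out.1, a1.1} {out.2, a5.2} {a1.2} {a5.1} (out.j = stage outer ports)
through gamma, on inputs (a2, a3, a1, a5, a4): {out.1, a2.1, a2.2, a4.2} {out.2, a1.1, a4.1, a5.2} {a1.2} {a3.1} {a3.2} {a5.1} (out.j = stage outer ports)

{out.1, a2.1, a2.2, a4.2} {out.2, a1.1, a4.1, a5.2} {a1.2} {a3.1} {a3.2} {a5.1}
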